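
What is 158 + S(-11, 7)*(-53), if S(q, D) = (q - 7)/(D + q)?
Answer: -161/2 ≈ -80.500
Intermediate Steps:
S(q, D) = (-7 + q)/(D + q)
158 + S(-11, 7)*(-53) = 158 + ((-7 - 11)/(7 - 11))*(-53) = 158 + (-18/(-4))*(-53) = 158 - 1/4*(-18)*(-53) = 158 + (9/2)*(-53) = 158 - 477/2 = -161/2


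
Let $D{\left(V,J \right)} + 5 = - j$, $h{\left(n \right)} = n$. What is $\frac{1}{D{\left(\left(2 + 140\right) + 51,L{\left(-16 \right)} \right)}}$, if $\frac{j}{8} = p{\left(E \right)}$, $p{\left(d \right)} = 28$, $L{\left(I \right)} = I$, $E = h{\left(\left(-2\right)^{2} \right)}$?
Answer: $- \frac{1}{229} \approx -0.0043668$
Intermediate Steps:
$E = 4$ ($E = \left(-2\right)^{2} = 4$)
$j = 224$ ($j = 8 \cdot 28 = 224$)
$D{\left(V,J \right)} = -229$ ($D{\left(V,J \right)} = -5 - 224 = -229$)
$\frac{1}{D{\left(\left(2 + 140\right) + 51,L{\left(-16 \right)} \right)}} = \frac{1}{-229} = - \frac{1}{229}$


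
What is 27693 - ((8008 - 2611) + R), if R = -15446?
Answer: 37742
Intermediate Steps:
27693 - ((8008 - 2611) + R) = 27693 - ((8008 - 2611) - 15446) = 27693 - (5397 - 15446) = 27693 - 1*(-10049) = 27693 + 10049 = 37742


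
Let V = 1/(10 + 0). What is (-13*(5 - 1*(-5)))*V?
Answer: -13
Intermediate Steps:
V = 1/10 ≈ 0.10000
(-13*(5 - 1*(-5)))*V = -13*(5 - 1*(-5))*(1/10) = -13*(5 + 5)*(1/10) = -13*10*(1/10) = -130*1/10 = -13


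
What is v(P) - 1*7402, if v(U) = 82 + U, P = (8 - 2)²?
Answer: -7284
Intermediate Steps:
P = 36 (P = 6² = 36)
v(P) - 1*7402 = (82 + 36) - 1*7402 = 118 - 7402 = -7284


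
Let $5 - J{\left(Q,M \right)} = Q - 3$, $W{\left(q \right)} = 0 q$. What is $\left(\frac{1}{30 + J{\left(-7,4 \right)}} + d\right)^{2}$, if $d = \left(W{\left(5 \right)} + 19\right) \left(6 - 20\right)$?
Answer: $\frac{143256961}{2025} \approx 70744.0$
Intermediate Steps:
$W{\left(q \right)} = 0$
$J{\left(Q,M \right)} = 8 - Q$ ($J{\left(Q,M \right)} = 5 - \left(Q - 3\right) = 5 - \left(-3 + Q\right) = 8 - Q$)
$d = -266$ ($d = \left(0 + 19\right) \left(6 - 20\right) = 19 \left(-14\right) = -266$)
$\left(\frac{1}{30 + J{\left(-7,4 \right)}} + d\right)^{2} = \left(\frac{1}{30 + \left(8 - -7\right)} - 266\right)^{2} = \left(\frac{1}{30 + \left(8 + 7\right)} - 266\right)^{2} = \left(\frac{1}{30 + 15} - 266\right)^{2} = \left(\frac{1}{45} - 266\right)^{2} = \left(- \frac{11969}{45}\right)^{2} = \frac{143256961}{2025}$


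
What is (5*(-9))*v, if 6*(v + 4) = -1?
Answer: 375/2 ≈ 187.50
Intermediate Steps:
v = -25/6 (v = -4 + (⅙)*(-1) = -4 - ⅙ = -25/6 ≈ -4.1667)
(5*(-9))*v = (5*(-9))*(-25/6) = -45*(-25/6) = 375/2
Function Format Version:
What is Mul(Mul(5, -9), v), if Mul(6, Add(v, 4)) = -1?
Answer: Rational(375, 2) ≈ 187.50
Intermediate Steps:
v = Rational(-25, 6) (v = Add(-4, Mul(Rational(1, 6), -1)) = Add(-4, Rational(-1, 6)) = Rational(-25, 6) ≈ -4.1667)
Mul(Mul(5, -9), v) = Mul(Mul(5, -9), Rational(-25, 6)) = Mul(-45, Rational(-25, 6)) = Rational(375, 2)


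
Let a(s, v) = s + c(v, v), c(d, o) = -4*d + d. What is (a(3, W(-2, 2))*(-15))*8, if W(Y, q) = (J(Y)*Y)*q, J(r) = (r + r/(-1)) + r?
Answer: 2520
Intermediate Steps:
J(r) = r (J(r) = (r + r*(-1)) + r = (r - r) + r = 0 + r = r)
c(d, o) = -3*d
W(Y, q) = q*Y² (W(Y, q) = (Y*Y)*q = Y²*q = q*Y²)
a(s, v) = s - 3*v
(a(3, W(-2, 2))*(-15))*8 = ((3 - 6*(-2)²)*(-15))*8 = ((3 - 6*4)*(-15))*8 = ((3 - 3*8)*(-15))*8 = ((3 - 24)*(-15))*8 = -21*(-15)*8 = 315*8 = 2520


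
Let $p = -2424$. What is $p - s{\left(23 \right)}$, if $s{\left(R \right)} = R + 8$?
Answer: $-2455$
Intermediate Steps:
$s{\left(R \right)} = 8 + R$
$p - s{\left(23 \right)} = -2424 - \left(8 + 23\right) = -2424 - 31 = -2455$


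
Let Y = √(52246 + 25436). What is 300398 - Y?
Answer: 300398 - 11*√642 ≈ 3.0012e+5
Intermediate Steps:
Y = 11*√642 (Y = √77682 = 11*√642 ≈ 278.71)
300398 - Y = 300398 - 11*√642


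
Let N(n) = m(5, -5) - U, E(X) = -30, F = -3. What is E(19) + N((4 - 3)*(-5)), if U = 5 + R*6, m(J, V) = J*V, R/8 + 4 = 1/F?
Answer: 148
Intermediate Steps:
R = -104/3 (R = -32 + 8/(-3) = -32 + 8*(-⅓) = -32 - 8/3 = -104/3 ≈ -34.667)
U = -203 (U = 5 - 104/3*6 = 5 - 208 = -203)
N(n) = 178 (N(n) = 5*(-5) - 1*(-203) = -25 + 203 = 178)
E(19) + N((4 - 3)*(-5)) = -30 + 178 = 148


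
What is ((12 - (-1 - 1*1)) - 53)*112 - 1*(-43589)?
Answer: 39221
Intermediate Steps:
((12 - (-1 - 1*1)) - 53)*112 - 1*(-43589) = ((12 - (-1 - 1)) - 53)*112 + 43589 = ((12 - 1*(-2)) - 53)*112 + 43589 = ((12 + 2) - 53)*112 + 43589 = (14 - 53)*112 + 43589 = -39*112 + 43589 = -4368 + 43589 = 39221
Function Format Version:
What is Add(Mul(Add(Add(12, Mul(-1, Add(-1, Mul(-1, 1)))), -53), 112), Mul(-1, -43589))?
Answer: 39221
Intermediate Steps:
Add(Mul(Add(Add(12, Mul(-1, Add(-1, Mul(-1, 1)))), -53), 112), Mul(-1, -43589)) = Add(Mul(Add(Add(12, Mul(-1, Add(-1, -1))), -53), 112), 43589) = Add(Mul(Add(Add(12, Mul(-1, -2)), -53), 112), 43589) = Add(Mul(Add(Add(12, 2), -53), 112), 43589) = Add(Mul(Add(14, -53), 112), 43589) = Add(Mul(-39, 112), 43589) = Add(-4368, 43589) = 39221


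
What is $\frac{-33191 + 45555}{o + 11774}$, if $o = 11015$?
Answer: $\frac{12364}{22789} \approx 0.54254$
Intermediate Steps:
$\frac{-33191 + 45555}{o + 11774} = \frac{-33191 + 45555}{11015 + 11774} = \frac{12364}{22789}$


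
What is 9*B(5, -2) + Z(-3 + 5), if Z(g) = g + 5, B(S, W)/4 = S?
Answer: 187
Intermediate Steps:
B(S, W) = 4*S
Z(g) = 5 + g
9*B(5, -2) + Z(-3 + 5) = 9*(4*5) + (5 + (-3 + 5)) = 9*20 + (5 + 2) = 180 + 7 = 187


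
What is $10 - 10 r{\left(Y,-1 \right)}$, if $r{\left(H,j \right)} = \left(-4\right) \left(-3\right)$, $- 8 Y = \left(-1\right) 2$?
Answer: $-110$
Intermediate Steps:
$Y = \frac{1}{4}$ ($Y = - \frac{\left(-1\right) 2}{8} = \left(- \frac{1}{8}\right) \left(-2\right) = \frac{1}{4} \approx 0.25$)
$r{\left(H,j \right)} = 12$
$10 - 10 r{\left(Y,-1 \right)} = 10 - 120 = -110$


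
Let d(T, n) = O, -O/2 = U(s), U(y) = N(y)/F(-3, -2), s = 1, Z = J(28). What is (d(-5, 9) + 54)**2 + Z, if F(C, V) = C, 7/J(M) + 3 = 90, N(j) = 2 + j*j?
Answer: 272839/87 ≈ 3136.1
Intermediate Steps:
N(j) = 2 + j**2
J(M) = 7/87 (J(M) = 7/(-3 + 90) = 7/87)
Z = 7/87 ≈ 0.080460
U(y) = -2/3 - y**2/3 (U(y) = (2 + y**2)/(-3) = (2 + y**2)*(-1/3) = -2/3 - y**2/3)
O = 2 (O = -2*(-2/3 - 1/3*1**2) = -2*(-2/3 - 1/3*1) = -2*(-2/3 - 1/3) = -2*(-1) = 2)
d(T, n) = 2
(d(-5, 9) + 54)**2 + Z = (2 + 54)**2 + 7/87 = 56**2 + 7/87 = 3136 + 7/87 = 272839/87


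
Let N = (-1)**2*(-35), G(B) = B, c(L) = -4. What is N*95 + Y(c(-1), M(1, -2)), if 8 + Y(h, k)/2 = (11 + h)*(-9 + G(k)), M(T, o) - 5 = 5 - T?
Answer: -3341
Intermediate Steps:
M(T, o) = 10 - T (M(T, o) = 5 + (5 - T) = 10 - T)
N = -35 (N = 1*(-35) = -35)
Y(h, k) = -16 + 2*(-9 + k)*(11 + h) (Y(h, k) = -16 + 2*((11 + h)*(-9 + k)) = -16 + 2*((-9 + k)*(11 + h)) = -16 + 2*(-9 + k)*(11 + h))
N*95 + Y(c(-1), M(1, -2)) = -35*95 + (-214 - 18*(-4) + 22*(10 - 1*1) + 2*(-4)*(10 - 1*1)) = -3325 + (-214 + 72 + 22*(10 - 1) + 2*(-4)*(10 - 1)) = -3325 + (-214 + 72 + 22*9 + 2*(-4)*9) = -3325 + (-214 + 72 + 198 - 72) = -3325 - 16 = -3341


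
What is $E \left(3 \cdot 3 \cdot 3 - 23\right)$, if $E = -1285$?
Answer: $-5140$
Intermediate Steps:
$E \left(3 \cdot 3 \cdot 3 - 23\right) = - 1285 \left(3 \cdot 3 \cdot 3 - 23\right) = - 1285 \left(3 \cdot 9 - 23\right) = - 1285 \left(27 - 23\right) = \left(-1285\right) 4 = -5140$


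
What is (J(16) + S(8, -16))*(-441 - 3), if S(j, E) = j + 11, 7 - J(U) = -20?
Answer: -20424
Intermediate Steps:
J(U) = 27 (J(U) = 7 - 1*(-20) = 7 + 20 = 27)
S(j, E) = 11 + j
(J(16) + S(8, -16))*(-441 - 3) = (27 + (11 + 8))*(-441 - 3) = (27 + 19)*(-444) = 46*(-444) = -20424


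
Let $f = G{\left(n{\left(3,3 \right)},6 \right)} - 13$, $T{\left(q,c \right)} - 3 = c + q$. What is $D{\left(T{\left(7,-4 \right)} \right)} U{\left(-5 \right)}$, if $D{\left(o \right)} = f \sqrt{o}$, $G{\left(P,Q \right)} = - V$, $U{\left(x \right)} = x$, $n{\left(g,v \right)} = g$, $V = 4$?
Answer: $85 \sqrt{6} \approx 208.21$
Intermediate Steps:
$G{\left(P,Q \right)} = -4$ ($G{\left(P,Q \right)} = \left(-1\right) 4 = -4$)
$T{\left(q,c \right)} = 3 + c + q$ ($T{\left(q,c \right)} = 3 + \left(c + q\right) = 3 + c + q$)
$f = -17$ ($f = -4 - 13 = -17$)
$D{\left(o \right)} = - 17 \sqrt{o}$
$D{\left(T{\left(7,-4 \right)} \right)} U{\left(-5 \right)} = - 17 \sqrt{3 - 4 + 7} \left(-5\right) = - 17 \sqrt{6} \left(-5\right) = 85 \sqrt{6}$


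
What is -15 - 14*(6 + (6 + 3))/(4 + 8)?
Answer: -65/2 ≈ -32.500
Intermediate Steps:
-15 - 14*(6 + (6 + 3))/(4 + 8) = -15 - 14*(6 + 9)/12 = -15 - 210/12 = -15 - 14*5/4 = -15 - 35/2 = -65/2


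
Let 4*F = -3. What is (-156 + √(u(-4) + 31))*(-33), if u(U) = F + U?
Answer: 5148 - 33*√105/2 ≈ 4978.9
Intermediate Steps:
F = -¾ (F = (¼)*(-3) = -¾ ≈ -0.75000)
u(U) = -¾ + U
(-156 + √(u(-4) + 31))*(-33) = (-156 + √((-¾ - 4) + 31))*(-33) = (-156 + √(-19/4 + 31))*(-33) = (-156 + √(105/4))*(-33) = (-156 + √105/2)*(-33) = 5148 - 33*√105/2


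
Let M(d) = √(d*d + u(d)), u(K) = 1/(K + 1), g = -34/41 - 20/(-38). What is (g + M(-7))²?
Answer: 178138589/3641046 - 236*√1758/2337 ≈ 44.691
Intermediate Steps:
g = -236/779 (g = -34*1/41 - 20*(-1/38) = -34/41 + 10/19 = -236/779 ≈ -0.30295)
u(K) = 1/(1 + K)
M(d) = √(d² + 1/(1 + d)) (M(d) = √(d*d + 1/(1 + d)) = √(d² + 1/(1 + d)))
(g + M(-7))² = (-236/779 + √((1 + (-7)²*(1 - 7))/(1 - 7)))² = (-236/779 + √((1 + 49*(-6))/(-6)))² = (-236/779 + √(-(1 - 294)/6))² = (-236/779 + √(-⅙*(-293)))² = (-236/779 + √(293/6))² = (-236/779 + √1758/6)²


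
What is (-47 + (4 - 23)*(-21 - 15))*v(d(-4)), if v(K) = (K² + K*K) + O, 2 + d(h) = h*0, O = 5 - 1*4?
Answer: 5733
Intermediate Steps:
O = 1 (O = 5 - 4 = 1)
d(h) = -2 (d(h) = -2 + h*0 = -2 + 0 = -2)
v(K) = 1 + 2*K² (v(K) = (K² + K*K) + 1 = (K² + K²) + 1 = 2*K² + 1 = 1 + 2*K²)
(-47 + (4 - 23)*(-21 - 15))*v(d(-4)) = (-47 + (4 - 23)*(-21 - 15))*(1 + 2*(-2)²) = (-47 - 19*(-36))*(1 + 2*4) = (-47 + 684)*(1 + 8) = 637*9 = 5733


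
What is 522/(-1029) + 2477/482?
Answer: 765743/165326 ≈ 4.6317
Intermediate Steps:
522/(-1029) + 2477/482 = 522*(-1/1029) + 2477*(1/482) = -174/343 + 2477/482 = 765743/165326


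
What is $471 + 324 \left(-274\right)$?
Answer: $-88305$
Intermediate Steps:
$471 + 324 \left(-274\right) = 471 - 88776 = -88305$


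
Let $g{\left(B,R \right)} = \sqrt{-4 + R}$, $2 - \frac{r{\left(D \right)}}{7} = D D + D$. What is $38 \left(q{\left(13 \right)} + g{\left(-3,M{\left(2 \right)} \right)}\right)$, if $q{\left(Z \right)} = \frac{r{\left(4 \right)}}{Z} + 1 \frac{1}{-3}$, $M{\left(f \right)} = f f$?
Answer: $- \frac{14858}{39} \approx -380.97$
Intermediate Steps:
$M{\left(f \right)} = f^{2}$
$r{\left(D \right)} = 14 - 7 D - 7 D^{2}$ ($r{\left(D \right)} = 14 - 7 \left(D D + D\right) = 14 - 7 \left(D^{2} + D\right) = 14 - 7 \left(D + D^{2}\right) = 14 - \left(7 D + 7 D^{2}\right) = 14 - 7 D - 7 D^{2}$)
$q{\left(Z \right)} = - \frac{1}{3} - \frac{126}{Z}$ ($q{\left(Z \right)} = \frac{14 - 28 - 7 \cdot 4^{2}}{Z} + 1 \frac{1}{-3} = \frac{14 - 28 - 112}{Z} + 1 \left(- \frac{1}{3}\right) = \frac{14 - 28 - 112}{Z} - \frac{1}{3} = - \frac{126}{Z} - \frac{1}{3} = - \frac{1}{3} - \frac{126}{Z}$)
$38 \left(q{\left(13 \right)} + g{\left(-3,M{\left(2 \right)} \right)}\right) = 38 \left(\frac{-378 - 13}{3 \cdot 13} + \sqrt{-4 + 2^{2}}\right) = 38 \left(\frac{1}{3} \cdot \frac{1}{13} \left(-378 - 13\right) + \sqrt{-4 + 4}\right) = 38 \left(\frac{1}{3} \cdot \frac{1}{13} \left(-391\right) + \sqrt{0}\right) = 38 \left(- \frac{391}{39} + 0\right) = 38 \left(- \frac{391}{39}\right) = - \frac{14858}{39}$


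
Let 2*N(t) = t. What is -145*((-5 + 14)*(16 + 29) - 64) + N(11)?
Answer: -98879/2 ≈ -49440.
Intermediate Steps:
N(t) = t/2
-145*((-5 + 14)*(16 + 29) - 64) + N(11) = -145*((-5 + 14)*(16 + 29) - 64) + (½)*11 = -145*(9*45 - 64) + 11/2 = -145*(405 - 64) + 11/2 = -145*341 + 11/2 = -49445 + 11/2 = -98879/2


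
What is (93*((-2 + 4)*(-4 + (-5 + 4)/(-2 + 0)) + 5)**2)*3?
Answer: 1116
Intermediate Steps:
(93*((-2 + 4)*(-4 + (-5 + 4)/(-2 + 0)) + 5)**2)*3 = (93*(2*(-4 - 1/(-2)) + 5)**2)*3 = (93*(2*(-4 - 1*(-1/2)) + 5)**2)*3 = (93*(2*(-4 + 1/2) + 5)**2)*3 = (93*(2*(-7/2) + 5)**2)*3 = (93*(-7 + 5)**2)*3 = (93*(-2)**2)*3 = (93*4)*3 = 372*3 = 1116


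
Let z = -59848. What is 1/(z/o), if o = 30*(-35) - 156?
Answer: 603/29924 ≈ 0.020151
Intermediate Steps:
o = -1206 (o = -1050 - 156 = -1206)
1/(z/o) = 1/(-59848/(-1206)) = 1/(-59848*(-1/1206)) = 1/(29924/603) = 603/29924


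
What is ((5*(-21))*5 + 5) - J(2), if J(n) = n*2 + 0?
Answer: -524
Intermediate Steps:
J(n) = 2*n (J(n) = 2*n + 0 = 2*n)
((5*(-21))*5 + 5) - J(2) = ((5*(-21))*5 + 5) - 2*2 = (-105*5 + 5) - 1*4 = (-525 + 5) - 4 = -520 - 4 = -524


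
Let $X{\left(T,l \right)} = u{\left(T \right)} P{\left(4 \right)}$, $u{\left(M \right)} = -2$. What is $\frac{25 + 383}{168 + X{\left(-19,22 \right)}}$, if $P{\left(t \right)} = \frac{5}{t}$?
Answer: $\frac{816}{331} \approx 2.4653$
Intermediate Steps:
$X{\left(T,l \right)} = - \frac{5}{2}$ ($X{\left(T,l \right)} = - 2 \cdot \frac{5}{4} = - 2 \cdot 5 \cdot \frac{1}{4} = \left(-2\right) \frac{5}{4} = - \frac{5}{2}$)
$\frac{25 + 383}{168 + X{\left(-19,22 \right)}} = \frac{25 + 383}{168 - \frac{5}{2}} = \frac{408}{\frac{331}{2}} = 408 \cdot \frac{2}{331} = \frac{816}{331}$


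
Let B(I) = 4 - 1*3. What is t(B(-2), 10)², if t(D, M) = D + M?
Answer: 121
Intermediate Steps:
B(I) = 1 (B(I) = 4 - 3 = 1)
t(B(-2), 10)² = (1 + 10)² = 11² = 121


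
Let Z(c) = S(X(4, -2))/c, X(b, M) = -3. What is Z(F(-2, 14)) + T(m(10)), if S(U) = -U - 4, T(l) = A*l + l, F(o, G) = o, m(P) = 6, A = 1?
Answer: 25/2 ≈ 12.500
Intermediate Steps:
T(l) = 2*l (T(l) = 1*l + l = l + l = 2*l)
S(U) = -4 - U
Z(c) = -1/c (Z(c) = (-4 - 1*(-3))/c = (-4 + 3)/c = -1/c)
Z(F(-2, 14)) + T(m(10)) = -1/(-2) + 2*6 = -1*(-½) + 12 = ½ + 12 = 25/2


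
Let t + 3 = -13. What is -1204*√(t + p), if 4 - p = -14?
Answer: -1204*√2 ≈ -1702.7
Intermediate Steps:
p = 18 (p = 4 - 1*(-14) = 4 + 14 = 18)
t = -16 (t = -3 - 13 = -16)
-1204*√(t + p) = -1204*√(-16 + 18) = -1204*√2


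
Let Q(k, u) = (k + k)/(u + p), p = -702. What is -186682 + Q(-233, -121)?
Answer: -153638820/823 ≈ -1.8668e+5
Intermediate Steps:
Q(k, u) = 2*k/(-702 + u) (Q(k, u) = (k + k)/(u - 702) = (2*k)/(-702 + u) = 2*k/(-702 + u))
-186682 + Q(-233, -121) = -186682 + 2*(-233)/(-702 - 121) = -186682 + 2*(-233)/(-823) = -186682 + 2*(-233)*(-1/823) = -186682 + 466/823 = -153638820/823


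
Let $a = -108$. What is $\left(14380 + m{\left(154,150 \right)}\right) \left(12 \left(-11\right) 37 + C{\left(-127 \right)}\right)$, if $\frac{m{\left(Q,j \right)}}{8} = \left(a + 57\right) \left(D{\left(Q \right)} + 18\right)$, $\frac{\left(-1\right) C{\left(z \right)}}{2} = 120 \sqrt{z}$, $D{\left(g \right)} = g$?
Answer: $272507664 + 13391040 i \sqrt{127} \approx 2.7251 \cdot 10^{8} + 1.5091 \cdot 10^{8} i$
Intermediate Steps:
$C{\left(z \right)} = - 240 \sqrt{z}$ ($C{\left(z \right)} = - 2 \cdot 120 \sqrt{z} = - 240 \sqrt{z}$)
$m{\left(Q,j \right)} = -7344 - 408 Q$ ($m{\left(Q,j \right)} = 8 \left(-108 + 57\right) \left(Q + 18\right) = 8 \left(- 51 \left(18 + Q\right)\right) = 8 \left(-918 - 51 Q\right) = -7344 - 408 Q$)
$\left(14380 + m{\left(154,150 \right)}\right) \left(12 \left(-11\right) 37 + C{\left(-127 \right)}\right) = \left(14380 - 70176\right) \left(12 \left(-11\right) 37 - 240 \sqrt{-127}\right) = \left(14380 - 70176\right) \left(\left(-132\right) 37 - 240 i \sqrt{127}\right) = \left(14380 - 70176\right) \left(-4884 - 240 i \sqrt{127}\right) = - 55796 \left(-4884 - 240 i \sqrt{127}\right) = 272507664 + 13391040 i \sqrt{127}$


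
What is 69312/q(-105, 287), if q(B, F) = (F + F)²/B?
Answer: -259920/11767 ≈ -22.089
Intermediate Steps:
q(B, F) = 4*F²/B (q(B, F) = (2*F)²/B = (4*F²)/B = 4*F²/B)
69312/q(-105, 287) = 69312/((4*287²/(-105))) = 69312/((4*(-1/105)*82369)) = 69312/(-47068/15) = 69312*(-15/47068) = -259920/11767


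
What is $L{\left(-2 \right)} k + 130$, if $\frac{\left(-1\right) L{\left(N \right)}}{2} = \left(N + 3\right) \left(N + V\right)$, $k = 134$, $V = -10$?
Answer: $3346$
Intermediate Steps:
$L{\left(N \right)} = - 2 \left(-10 + N\right) \left(3 + N\right)$ ($L{\left(N \right)} = - 2 \left(N + 3\right) \left(N - 10\right) = - 2 \left(3 + N\right) \left(-10 + N\right) = - 2 \left(-10 + N\right) \left(3 + N\right)$)
$L{\left(-2 \right)} k + 130 = \left(60 - 2 \left(-2\right)^{2} + 14 \left(-2\right)\right) 134 + 130 = \left(60 - 8 - 28\right) 134 + 130 = 24 \cdot 134 + 130 = 3216 + 130 = 3346$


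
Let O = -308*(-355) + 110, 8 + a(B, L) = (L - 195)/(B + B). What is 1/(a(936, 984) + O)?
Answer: 624/68292071 ≈ 9.1372e-6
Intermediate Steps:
a(B, L) = -8 + (-195 + L)/(2*B) (a(B, L) = -8 + (L - 195)/(B + B) = -8 + (-195 + L)/((2*B)) = -8 + (-195 + L)*(1/(2*B)) = -8 + (-195 + L)/(2*B))
O = 109450 (O = 109340 + 110 = 109450)
1/(a(936, 984) + O) = 1/((1/2)*(-195 + 984 - 16*936)/936 + 109450) = 1/((1/2)*(1/936)*(-195 + 984 - 14976) + 109450) = 1/((1/2)*(1/936)*(-14187) + 109450) = 1/(-4729/624 + 109450) = 1/(68292071/624) = 624/68292071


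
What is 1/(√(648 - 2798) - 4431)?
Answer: -4431/19635911 - 5*I*√86/19635911 ≈ -0.00022566 - 2.3614e-6*I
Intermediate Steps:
1/(√(648 - 2798) - 4431) = 1/(√(-2150) - 4431) = 1/(5*I*√86 - 4431) = 1/(-4431 + 5*I*√86)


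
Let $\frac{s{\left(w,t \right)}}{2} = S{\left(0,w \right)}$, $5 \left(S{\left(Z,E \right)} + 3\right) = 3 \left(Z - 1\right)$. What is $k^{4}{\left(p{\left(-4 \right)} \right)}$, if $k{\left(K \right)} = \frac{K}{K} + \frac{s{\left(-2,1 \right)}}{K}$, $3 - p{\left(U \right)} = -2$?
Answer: $\frac{14641}{390625} \approx 0.037481$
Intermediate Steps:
$S{\left(Z,E \right)} = - \frac{18}{5} + \frac{3 Z}{5}$ ($S{\left(Z,E \right)} = -3 + \frac{3 \left(Z - 1\right)}{5} = -3 + \frac{3 \left(-1 + Z\right)}{5} = -3 + \frac{-3 + 3 Z}{5} = -3 + \left(- \frac{3}{5} + \frac{3 Z}{5}\right) = - \frac{18}{5} + \frac{3 Z}{5}$)
$p{\left(U \right)} = 5$ ($p{\left(U \right)} = 3 - -2 = 3 + 2 = 5$)
$s{\left(w,t \right)} = - \frac{36}{5}$ ($s{\left(w,t \right)} = 2 \left(- \frac{18}{5} + \frac{3}{5} \cdot 0\right) = 2 \left(- \frac{18}{5} + 0\right) = 2 \left(- \frac{18}{5}\right) = - \frac{36}{5}$)
$k{\left(K \right)} = 1 - \frac{36}{5 K}$ ($k{\left(K \right)} = \frac{K}{K} - \frac{36}{5 K} = 1 - \frac{36}{5 K}$)
$k^{4}{\left(p{\left(-4 \right)} \right)} = \left(\frac{- \frac{36}{5} + 5}{5}\right)^{4} = \left(\frac{1}{5} \left(- \frac{11}{5}\right)\right)^{4} = \left(- \frac{11}{25}\right)^{4} = \frac{14641}{390625}$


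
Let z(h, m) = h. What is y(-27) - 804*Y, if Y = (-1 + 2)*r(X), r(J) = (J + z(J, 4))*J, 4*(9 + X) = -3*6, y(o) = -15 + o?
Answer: -293100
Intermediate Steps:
X = -27/2 (X = -9 + (-3*6)/4 = -9 + (1/4)*(-18) = -9 - 9/2 = -27/2 ≈ -13.500)
r(J) = 2*J**2 (r(J) = (J + J)*J = (2*J)*J = 2*J**2)
Y = 729/2 (Y = (-1 + 2)*(2*(-27/2)**2) = 1*(2*(729/4)) = 1*(729/2) = 729/2 ≈ 364.50)
y(-27) - 804*Y = (-15 - 27) - 804*729/2 = -42 - 293058 = -293100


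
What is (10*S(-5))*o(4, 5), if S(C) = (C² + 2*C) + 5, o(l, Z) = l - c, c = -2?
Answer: 1200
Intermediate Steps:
o(l, Z) = 2 + l (o(l, Z) = l - 1*(-2) = l + 2 = 2 + l)
S(C) = 5 + C² + 2*C
(10*S(-5))*o(4, 5) = (10*(5 + (-5)² + 2*(-5)))*(2 + 4) = (10*(5 + 25 - 10))*6 = (10*20)*6 = 200*6 = 1200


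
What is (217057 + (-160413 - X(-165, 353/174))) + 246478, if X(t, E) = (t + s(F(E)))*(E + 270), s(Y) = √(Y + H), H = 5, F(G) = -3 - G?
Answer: 20184391/58 - 47333*I*√870/30276 ≈ 3.4801e+5 - 46.113*I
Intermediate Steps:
s(Y) = √(5 + Y) (s(Y) = √(Y + 5) = √(5 + Y))
X(t, E) = (270 + E)*(t + √(2 - E)) (X(t, E) = (t + √(5 + (-3 - E)))*(E + 270) = (t + √(2 - E))*(270 + E) = (270 + E)*(t + √(2 - E)))
(217057 + (-160413 - X(-165, 353/174))) + 246478 = (217057 + (-160413 - (270*(-165) + 270*√(2 - 353/174) + (353/174)*(-165) + (353/174)*√(2 - 353/174)))) + 246478 = (217057 + (-160413 - (-44550 + 270*√(2 - 353/174) + (353*(1/174))*(-165) + (353*(1/174))*√(2 - 353/174)))) + 246478 = (217057 + (-160413 - (-44550 + 270*√(2 - 1*353/174) + (353/174)*(-165) + 353*√(2 - 1*353/174)/174))) + 246478 = (217057 + (-160413 - (-44550 + 270*√(2 - 353/174) - 19415/58 + 353*√(2 - 353/174)/174))) + 246478 = (217057 + (-160413 - (-44550 + 270*√(-5/174) - 19415/58 + 353*√(-5/174)/174))) + 246478 = (217057 + (-160413 - (-44550 + 270*(I*√870/174) - 19415/58 + 353*(I*√870/174)/174))) + 246478 = (217057 + (-160413 - (-44550 + 45*I*√870/29 - 19415/58 + 353*I*√870/30276))) + 246478 = (217057 + (-160413 - (-2603315/58 + 47333*I*√870/30276))) + 246478 = (217057 + (-160413 + (2603315/58 - 47333*I*√870/30276))) + 246478 = (217057 + (-6700639/58 - 47333*I*√870/30276)) + 246478 = (5888667/58 - 47333*I*√870/30276) + 246478 = 20184391/58 - 47333*I*√870/30276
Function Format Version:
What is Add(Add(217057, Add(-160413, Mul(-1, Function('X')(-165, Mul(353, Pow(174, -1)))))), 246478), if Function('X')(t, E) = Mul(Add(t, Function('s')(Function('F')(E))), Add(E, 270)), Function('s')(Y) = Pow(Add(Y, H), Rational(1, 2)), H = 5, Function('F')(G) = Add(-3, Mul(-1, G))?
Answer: Add(Rational(20184391, 58), Mul(Rational(-47333, 30276), I, Pow(870, Rational(1, 2)))) ≈ Add(3.4801e+5, Mul(-46.113, I))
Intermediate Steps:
Function('s')(Y) = Pow(Add(5, Y), Rational(1, 2)) (Function('s')(Y) = Pow(Add(Y, 5), Rational(1, 2)) = Pow(Add(5, Y), Rational(1, 2)))
Function('X')(t, E) = Mul(Add(270, E), Add(t, Pow(Add(2, Mul(-1, E)), Rational(1, 2)))) (Function('X')(t, E) = Mul(Add(t, Pow(Add(5, Add(-3, Mul(-1, E))), Rational(1, 2))), Add(E, 270)) = Mul(Add(t, Pow(Add(2, Mul(-1, E)), Rational(1, 2))), Add(270, E)) = Mul(Add(270, E), Add(t, Pow(Add(2, Mul(-1, E)), Rational(1, 2)))))
Add(Add(217057, Add(-160413, Mul(-1, Function('X')(-165, Mul(353, Pow(174, -1)))))), 246478) = Add(Add(217057, Add(-160413, Mul(-1, Add(Mul(270, -165), Mul(270, Pow(Add(2, Mul(-1, Mul(353, Pow(174, -1)))), Rational(1, 2))), Mul(Mul(353, Pow(174, -1)), -165), Mul(Mul(353, Pow(174, -1)), Pow(Add(2, Mul(-1, Mul(353, Pow(174, -1)))), Rational(1, 2))))))), 246478) = Add(Add(217057, Add(-160413, Mul(-1, Add(-44550, Mul(270, Pow(Add(2, Mul(-1, Mul(353, Rational(1, 174)))), Rational(1, 2))), Mul(Mul(353, Rational(1, 174)), -165), Mul(Mul(353, Rational(1, 174)), Pow(Add(2, Mul(-1, Mul(353, Rational(1, 174)))), Rational(1, 2))))))), 246478) = Add(Add(217057, Add(-160413, Mul(-1, Add(-44550, Mul(270, Pow(Add(2, Mul(-1, Rational(353, 174))), Rational(1, 2))), Mul(Rational(353, 174), -165), Mul(Rational(353, 174), Pow(Add(2, Mul(-1, Rational(353, 174))), Rational(1, 2))))))), 246478) = Add(Add(217057, Add(-160413, Mul(-1, Add(-44550, Mul(270, Pow(Add(2, Rational(-353, 174)), Rational(1, 2))), Rational(-19415, 58), Mul(Rational(353, 174), Pow(Add(2, Rational(-353, 174)), Rational(1, 2))))))), 246478) = Add(Add(217057, Add(-160413, Mul(-1, Add(-44550, Mul(270, Pow(Rational(-5, 174), Rational(1, 2))), Rational(-19415, 58), Mul(Rational(353, 174), Pow(Rational(-5, 174), Rational(1, 2))))))), 246478) = Add(Add(217057, Add(-160413, Mul(-1, Add(-44550, Mul(270, Mul(Rational(1, 174), I, Pow(870, Rational(1, 2)))), Rational(-19415, 58), Mul(Rational(353, 174), Mul(Rational(1, 174), I, Pow(870, Rational(1, 2)))))))), 246478) = Add(Add(217057, Add(-160413, Mul(-1, Add(-44550, Mul(Rational(45, 29), I, Pow(870, Rational(1, 2))), Rational(-19415, 58), Mul(Rational(353, 30276), I, Pow(870, Rational(1, 2))))))), 246478) = Add(Add(217057, Add(-160413, Mul(-1, Add(Rational(-2603315, 58), Mul(Rational(47333, 30276), I, Pow(870, Rational(1, 2))))))), 246478) = Add(Add(217057, Add(-160413, Add(Rational(2603315, 58), Mul(Rational(-47333, 30276), I, Pow(870, Rational(1, 2)))))), 246478) = Add(Add(217057, Add(Rational(-6700639, 58), Mul(Rational(-47333, 30276), I, Pow(870, Rational(1, 2))))), 246478) = Add(Add(Rational(5888667, 58), Mul(Rational(-47333, 30276), I, Pow(870, Rational(1, 2)))), 246478) = Add(Rational(20184391, 58), Mul(Rational(-47333, 30276), I, Pow(870, Rational(1, 2))))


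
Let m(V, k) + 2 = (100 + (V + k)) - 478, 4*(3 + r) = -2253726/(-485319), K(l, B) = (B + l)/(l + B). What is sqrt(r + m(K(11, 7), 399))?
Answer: sqrt(1901124912038)/323546 ≈ 4.2616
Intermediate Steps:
K(l, B) = 1 (K(l, B) = (B + l)/(B + l) = 1)
r = -595017/323546 (r = -3 + (-2253726/(-485319))/4 = -3 + (-2253726*(-1/485319))/4 = -3 + (1/4)*(751242/161773) = -3 + 375621/323546 = -595017/323546 ≈ -1.8390)
m(V, k) = -380 + V + k (m(V, k) = -2 + ((100 + (V + k)) - 478) = -2 + ((100 + V + k) - 478) = -2 + (-378 + V + k) = -380 + V + k)
sqrt(r + m(K(11, 7), 399)) = sqrt(-595017/323546 + (-380 + 1 + 399)) = sqrt(-595017/323546 + 20) = sqrt(5875903/323546) = sqrt(1901124912038)/323546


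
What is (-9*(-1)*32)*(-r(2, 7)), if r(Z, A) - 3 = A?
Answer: -2880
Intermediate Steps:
r(Z, A) = 3 + A
(-9*(-1)*32)*(-r(2, 7)) = (-9*(-1)*32)*(-(3 + 7)) = (9*32)*(-1*10) = 288*(-10) = -2880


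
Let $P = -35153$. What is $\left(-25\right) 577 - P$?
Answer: $20728$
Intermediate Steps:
$\left(-25\right) 577 - P = \left(-25\right) 577 - -35153 = -14425 + 35153 = 20728$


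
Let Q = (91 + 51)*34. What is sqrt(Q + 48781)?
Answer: sqrt(53609) ≈ 231.54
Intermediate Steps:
Q = 4828 (Q = 142*34 = 4828)
sqrt(Q + 48781) = sqrt(4828 + 48781) = sqrt(53609)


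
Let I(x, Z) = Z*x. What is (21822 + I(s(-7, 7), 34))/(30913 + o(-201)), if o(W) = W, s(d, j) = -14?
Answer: 10673/15356 ≈ 0.69504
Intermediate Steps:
(21822 + I(s(-7, 7), 34))/(30913 + o(-201)) = (21822 + 34*(-14))/(30913 - 201) = (21822 - 476)/30712 = 21346*(1/30712) = 10673/15356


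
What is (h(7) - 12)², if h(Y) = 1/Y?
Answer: 6889/49 ≈ 140.59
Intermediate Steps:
(h(7) - 12)² = (1/7 - 12)² = (⅐ - 12)² = (-83/7)² = 6889/49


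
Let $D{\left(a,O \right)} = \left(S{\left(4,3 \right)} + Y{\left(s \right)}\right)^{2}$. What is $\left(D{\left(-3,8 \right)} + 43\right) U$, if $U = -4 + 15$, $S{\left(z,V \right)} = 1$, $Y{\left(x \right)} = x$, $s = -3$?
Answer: $517$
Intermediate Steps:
$U = 11$
$D{\left(a,O \right)} = 4$ ($D{\left(a,O \right)} = \left(1 - 3\right)^{2} = \left(-2\right)^{2} = 4$)
$\left(D{\left(-3,8 \right)} + 43\right) U = \left(4 + 43\right) 11 = 47 \cdot 11 = 517$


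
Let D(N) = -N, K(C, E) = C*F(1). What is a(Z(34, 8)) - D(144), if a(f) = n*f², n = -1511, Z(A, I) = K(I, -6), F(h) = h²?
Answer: -96560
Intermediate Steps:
K(C, E) = C (K(C, E) = C*1² = C*1 = C)
Z(A, I) = I
a(f) = -1511*f²
a(Z(34, 8)) - D(144) = -1511*8² - (-1)*144 = -1511*64 - 1*(-144) = -96704 + 144 = -96560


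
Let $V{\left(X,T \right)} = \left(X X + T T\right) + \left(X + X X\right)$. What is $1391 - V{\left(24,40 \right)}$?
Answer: $-1385$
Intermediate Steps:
$V{\left(X,T \right)} = X + T^{2} + 2 X^{2}$ ($V{\left(X,T \right)} = \left(X^{2} + T^{2}\right) + \left(X + X^{2}\right) = \left(T^{2} + X^{2}\right) + \left(X + X^{2}\right) = X + T^{2} + 2 X^{2}$)
$1391 - V{\left(24,40 \right)} = 1391 - \left(24 + 40^{2} + 2 \cdot 24^{2}\right) = 1391 - \left(24 + 1600 + 2 \cdot 576\right) = 1391 - \left(24 + 1600 + 1152\right) = 1391 - 2776 = -1385$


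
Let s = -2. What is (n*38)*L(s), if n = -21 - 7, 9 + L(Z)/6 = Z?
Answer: 70224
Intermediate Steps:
L(Z) = -54 + 6*Z
n = -28
(n*38)*L(s) = (-28*38)*(-54 + 6*(-2)) = -1064*(-54 - 12) = -1064*(-66) = 70224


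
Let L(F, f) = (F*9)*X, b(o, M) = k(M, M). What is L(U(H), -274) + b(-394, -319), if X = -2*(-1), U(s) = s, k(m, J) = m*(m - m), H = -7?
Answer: -126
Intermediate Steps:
k(m, J) = 0 (k(m, J) = m*0 = 0)
b(o, M) = 0
X = 2
L(F, f) = 18*F (L(F, f) = (F*9)*2 = (9*F)*2 = 18*F)
L(U(H), -274) + b(-394, -319) = 18*(-7) + 0 = -126 + 0 = -126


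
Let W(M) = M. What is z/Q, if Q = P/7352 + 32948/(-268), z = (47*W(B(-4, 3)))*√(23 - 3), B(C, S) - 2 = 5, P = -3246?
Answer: -162060136*√5/30387953 ≈ -11.925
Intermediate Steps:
B(C, S) = 7 (B(C, S) = 2 + 5 = 7)
z = 658*√5 (z = (47*7)*√(23 - 3) = 329*√20 = 329*(2*√5) = 658*√5 ≈ 1471.3)
Q = -30387953/246292 (Q = -3246/7352 + 32948/(-268) = -3246*1/7352 + 32948*(-1/268) = -1623/3676 - 8237/67 = -30387953/246292 ≈ -123.38)
z/Q = (658*√5)/(-30387953/246292) = (658*√5)*(-246292/30387953) = -162060136*√5/30387953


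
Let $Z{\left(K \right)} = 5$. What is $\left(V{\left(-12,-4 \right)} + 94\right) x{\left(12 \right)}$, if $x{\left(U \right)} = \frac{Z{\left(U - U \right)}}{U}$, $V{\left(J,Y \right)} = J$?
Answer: $\frac{205}{6} \approx 34.167$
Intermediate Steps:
$x{\left(U \right)} = \frac{5}{U}$
$\left(V{\left(-12,-4 \right)} + 94\right) x{\left(12 \right)} = \left(-12 + 94\right) \frac{5}{12} = 82 \cdot 5 \cdot \frac{1}{12} = 82 \cdot \frac{5}{12} = \frac{205}{6}$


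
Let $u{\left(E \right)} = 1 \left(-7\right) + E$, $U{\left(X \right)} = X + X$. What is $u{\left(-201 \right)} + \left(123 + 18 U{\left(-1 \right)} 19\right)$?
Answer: $-769$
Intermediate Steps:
$U{\left(X \right)} = 2 X$
$u{\left(E \right)} = -7 + E$
$u{\left(-201 \right)} + \left(123 + 18 U{\left(-1 \right)} 19\right) = \left(-7 - 201\right) + \left(123 + 18 \cdot 2 \left(-1\right) 19\right) = -208 + \left(123 + 18 \left(-2\right) 19\right) = -208 + \left(123 - 684\right) = -208 - 561 = -769$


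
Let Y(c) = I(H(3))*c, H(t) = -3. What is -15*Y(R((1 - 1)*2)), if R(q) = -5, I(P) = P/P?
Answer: 75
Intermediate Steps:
I(P) = 1
Y(c) = c (Y(c) = 1*c = c)
-15*Y(R((1 - 1)*2)) = -15*(-5) = 75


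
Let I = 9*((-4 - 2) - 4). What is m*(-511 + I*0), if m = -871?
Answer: 445081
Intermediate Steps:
I = -90 (I = 9*(-6 - 4) = 9*(-10) = -90)
m*(-511 + I*0) = -871*(-511 - 90*0) = -871*(-511 + 0) = -871*(-511) = 445081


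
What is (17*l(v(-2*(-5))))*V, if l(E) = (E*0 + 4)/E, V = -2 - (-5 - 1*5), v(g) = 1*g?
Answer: 272/5 ≈ 54.400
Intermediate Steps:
v(g) = g
V = 8 (V = -2 - (-5 - 5) = -2 - 1*(-10) = -2 + 10 = 8)
l(E) = 4/E (l(E) = (0 + 4)/E = 4/E)
(17*l(v(-2*(-5))))*V = (17*(4/((-2*(-5)))))*8 = (17*(4/10))*8 = (17*(4*(⅒)))*8 = (17*(⅖))*8 = (34/5)*8 = 272/5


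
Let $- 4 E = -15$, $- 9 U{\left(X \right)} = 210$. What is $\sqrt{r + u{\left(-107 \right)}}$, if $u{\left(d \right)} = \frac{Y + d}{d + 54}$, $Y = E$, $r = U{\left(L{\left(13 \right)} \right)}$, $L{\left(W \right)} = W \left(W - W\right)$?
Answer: $\frac{i \sqrt{2162559}}{318} \approx 4.6244 i$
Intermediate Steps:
$L{\left(W \right)} = 0$ ($L{\left(W \right)} = W 0 = 0$)
$U{\left(X \right)} = - \frac{70}{3}$ ($U{\left(X \right)} = \left(- \frac{1}{9}\right) 210 = - \frac{70}{3}$)
$E = \frac{15}{4}$ ($E = \left(- \frac{1}{4}\right) \left(-15\right) = \frac{15}{4} \approx 3.75$)
$r = - \frac{70}{3} \approx -23.333$
$Y = \frac{15}{4} \approx 3.75$
$u{\left(d \right)} = \frac{\frac{15}{4} + d}{54 + d}$ ($u{\left(d \right)} = \frac{\frac{15}{4} + d}{d + 54} = \frac{\frac{15}{4} + d}{54 + d}$)
$\sqrt{r + u{\left(-107 \right)}} = \sqrt{- \frac{70}{3} + \frac{\frac{15}{4} - 107}{54 - 107}} = \sqrt{- \frac{70}{3} + \frac{1}{-53} \left(- \frac{413}{4}\right)} = \sqrt{- \frac{70}{3} - - \frac{413}{212}} = \sqrt{- \frac{70}{3} + \frac{413}{212}} = \sqrt{- \frac{13601}{636}} = \frac{i \sqrt{2162559}}{318}$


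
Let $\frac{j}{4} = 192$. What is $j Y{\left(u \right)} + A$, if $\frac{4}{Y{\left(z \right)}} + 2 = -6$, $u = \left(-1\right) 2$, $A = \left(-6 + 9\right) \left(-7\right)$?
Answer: $-405$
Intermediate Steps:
$j = 768$ ($j = 4 \cdot 192 = 768$)
$A = -21$ ($A = 3 \left(-7\right) = -21$)
$u = -2$
$Y{\left(z \right)} = - \frac{1}{2}$ ($Y{\left(z \right)} = \frac{4}{-2 - 6} = \frac{4}{-8} = 4 \left(- \frac{1}{8}\right) = - \frac{1}{2}$)
$j Y{\left(u \right)} + A = 768 \left(- \frac{1}{2}\right) - 21 = -384 - 21 = -405$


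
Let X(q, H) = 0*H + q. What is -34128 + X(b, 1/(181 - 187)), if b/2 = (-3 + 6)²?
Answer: -34110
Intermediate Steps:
b = 18 (b = 2*(-3 + 6)² = 2*3² = 2*9 = 18)
X(q, H) = q (X(q, H) = 0 + q = q)
-34128 + X(b, 1/(181 - 187)) = -34128 + 18 = -34110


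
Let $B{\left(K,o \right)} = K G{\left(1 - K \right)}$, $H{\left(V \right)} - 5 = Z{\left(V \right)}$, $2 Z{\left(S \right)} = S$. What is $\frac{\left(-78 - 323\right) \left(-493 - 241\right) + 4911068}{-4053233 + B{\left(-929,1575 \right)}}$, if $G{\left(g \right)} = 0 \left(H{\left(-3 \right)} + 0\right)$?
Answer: $- \frac{5205402}{4053233} \approx -1.2843$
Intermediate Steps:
$Z{\left(S \right)} = \frac{S}{2}$
$H{\left(V \right)} = 5 + \frac{V}{2}$
$G{\left(g \right)} = 0$ ($G{\left(g \right)} = 0 \left(\left(5 + \frac{1}{2} \left(-3\right)\right) + 0\right) = 0 \left(\left(5 - \frac{3}{2}\right) + 0\right) = 0 \left(\frac{7}{2} + 0\right) = 0 \cdot \frac{7}{2} = 0$)
$B{\left(K,o \right)} = 0$ ($B{\left(K,o \right)} = K 0 = 0$)
$\frac{\left(-78 - 323\right) \left(-493 - 241\right) + 4911068}{-4053233 + B{\left(-929,1575 \right)}} = \frac{\left(-78 - 323\right) \left(-493 - 241\right) + 4911068}{-4053233 + 0} = \frac{\left(-401\right) \left(-734\right) + 4911068}{-4053233} = \left(294334 + 4911068\right) \left(- \frac{1}{4053233}\right) = 5205402 \left(- \frac{1}{4053233}\right) = - \frac{5205402}{4053233}$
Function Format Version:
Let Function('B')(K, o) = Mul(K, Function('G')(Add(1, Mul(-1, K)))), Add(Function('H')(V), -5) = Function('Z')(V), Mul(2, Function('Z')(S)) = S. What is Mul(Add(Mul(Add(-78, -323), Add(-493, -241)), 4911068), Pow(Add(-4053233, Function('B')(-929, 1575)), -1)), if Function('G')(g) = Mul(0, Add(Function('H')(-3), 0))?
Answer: Rational(-5205402, 4053233) ≈ -1.2843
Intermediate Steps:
Function('Z')(S) = Mul(Rational(1, 2), S)
Function('H')(V) = Add(5, Mul(Rational(1, 2), V))
Function('G')(g) = 0 (Function('G')(g) = Mul(0, Add(Add(5, Mul(Rational(1, 2), -3)), 0)) = Mul(0, Add(Add(5, Rational(-3, 2)), 0)) = Mul(0, Add(Rational(7, 2), 0)) = Mul(0, Rational(7, 2)) = 0)
Function('B')(K, o) = 0 (Function('B')(K, o) = Mul(K, 0) = 0)
Mul(Add(Mul(Add(-78, -323), Add(-493, -241)), 4911068), Pow(Add(-4053233, Function('B')(-929, 1575)), -1)) = Mul(Add(Mul(Add(-78, -323), Add(-493, -241)), 4911068), Pow(Add(-4053233, 0), -1)) = Mul(Add(Mul(-401, -734), 4911068), Pow(-4053233, -1)) = Mul(Add(294334, 4911068), Rational(-1, 4053233)) = Mul(5205402, Rational(-1, 4053233)) = Rational(-5205402, 4053233)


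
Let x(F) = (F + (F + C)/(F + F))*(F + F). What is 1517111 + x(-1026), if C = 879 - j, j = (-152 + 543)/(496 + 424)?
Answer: 144892623/40 ≈ 3.6223e+6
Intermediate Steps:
j = 17/40 (j = 391/920 = 391*(1/920) = 17/40 ≈ 0.42500)
C = 35143/40 (C = 879 - 1*17/40 = 879 - 17/40 = 35143/40 ≈ 878.58)
x(F) = 2*F*(F + (35143/40 + F)/(2*F)) (x(F) = (F + (F + 35143/40)/(F + F))*(F + F) = (F + (35143/40 + F)/((2*F)))*(2*F) = (F + (35143/40 + F)*(1/(2*F)))*(2*F) = (F + (35143/40 + F)/(2*F))*(2*F) = 2*F*(F + (35143/40 + F)/(2*F)))
1517111 + x(-1026) = 1517111 + (35143/40 - 1026 + 2*(-1026)**2) = 1517111 + (35143/40 - 1026 + 2*1052676) = 1517111 + (35143/40 - 1026 + 2105352) = 1517111 + 84208183/40 = 144892623/40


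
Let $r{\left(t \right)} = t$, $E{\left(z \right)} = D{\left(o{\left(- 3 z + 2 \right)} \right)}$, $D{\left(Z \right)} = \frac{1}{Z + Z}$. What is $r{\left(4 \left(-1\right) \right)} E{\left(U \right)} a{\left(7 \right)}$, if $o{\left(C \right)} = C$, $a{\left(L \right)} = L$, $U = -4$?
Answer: $-1$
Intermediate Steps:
$D{\left(Z \right)} = \frac{1}{2 Z}$
$E{\left(z \right)} = \frac{1}{2 \left(2 - 3 z\right)}$ ($E{\left(z \right)} = \frac{1}{2 \left(- 3 z + 2\right)} = \frac{1}{2 \left(2 - 3 z\right)}$)
$r{\left(4 \left(-1\right) \right)} E{\left(U \right)} a{\left(7 \right)} = 4 \left(-1\right) \left(- \frac{1}{-4 + 6 \left(-4\right)}\right) 7 = - 4 \left(- \frac{1}{-4 - 24}\right) 7 = - 4 \left(- \frac{1}{-28}\right) 7 = - 4 \left(\left(-1\right) \left(- \frac{1}{28}\right)\right) 7 = \left(-4\right) \frac{1}{28} \cdot 7 = \left(- \frac{1}{7}\right) 7 = -1$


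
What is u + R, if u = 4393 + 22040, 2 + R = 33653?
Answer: 60084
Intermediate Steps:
R = 33651 (R = -2 + 33653 = 33651)
u = 26433
u + R = 26433 + 33651 = 60084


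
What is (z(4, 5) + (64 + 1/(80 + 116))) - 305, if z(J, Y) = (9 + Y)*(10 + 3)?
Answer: -11563/196 ≈ -58.995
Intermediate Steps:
z(J, Y) = 117 + 13*Y (z(J, Y) = (9 + Y)*13 = 117 + 13*Y)
(z(4, 5) + (64 + 1/(80 + 116))) - 305 = ((117 + 13*5) + (64 + 1/(80 + 116))) - 305 = ((117 + 65) + (64 + 1/196)) - 305 = (182 + (64 + 1/196)) - 305 = (182 + 12545/196) - 305 = 48217/196 - 305 = -11563/196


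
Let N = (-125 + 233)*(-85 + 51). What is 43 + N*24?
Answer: -88085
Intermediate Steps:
N = -3672 (N = 108*(-34) = -3672)
43 + N*24 = 43 - 3672*24 = 43 - 88128 = -88085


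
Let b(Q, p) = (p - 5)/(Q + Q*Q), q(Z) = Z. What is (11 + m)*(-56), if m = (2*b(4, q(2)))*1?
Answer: -2996/5 ≈ -599.20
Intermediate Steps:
b(Q, p) = (-5 + p)/(Q + Q²)
m = -3/10 (m = (2*((-5 + 2)/(4*(1 + 4))))*1 = (2*((¼)*(-3)/5))*1 = (2*((¼)*(⅕)*(-3)))*1 = (2*(-3/20))*1 = -3/10*1 = -3/10 ≈ -0.30000)
(11 + m)*(-56) = (11 - 3/10)*(-56) = (107/10)*(-56) = -2996/5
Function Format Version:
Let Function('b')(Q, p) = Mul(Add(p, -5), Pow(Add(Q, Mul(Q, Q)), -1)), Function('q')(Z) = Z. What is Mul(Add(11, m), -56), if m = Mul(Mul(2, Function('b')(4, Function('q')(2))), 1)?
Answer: Rational(-2996, 5) ≈ -599.20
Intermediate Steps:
Function('b')(Q, p) = Mul(Pow(Add(Q, Pow(Q, 2)), -1), Add(-5, p)) (Function('b')(Q, p) = Mul(Add(-5, p), Pow(Add(Q, Pow(Q, 2)), -1)) = Mul(Pow(Add(Q, Pow(Q, 2)), -1), Add(-5, p)))
m = Rational(-3, 10) (m = Mul(Mul(2, Mul(Pow(4, -1), Pow(Add(1, 4), -1), Add(-5, 2))), 1) = Mul(Mul(2, Mul(Rational(1, 4), Pow(5, -1), -3)), 1) = Mul(Mul(2, Mul(Rational(1, 4), Rational(1, 5), -3)), 1) = Mul(Mul(2, Rational(-3, 20)), 1) = Mul(Rational(-3, 10), 1) = Rational(-3, 10) ≈ -0.30000)
Mul(Add(11, m), -56) = Mul(Add(11, Rational(-3, 10)), -56) = Mul(Rational(107, 10), -56) = Rational(-2996, 5)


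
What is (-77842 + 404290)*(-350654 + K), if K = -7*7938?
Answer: -132609706560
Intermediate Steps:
K = -55566
(-77842 + 404290)*(-350654 + K) = (-77842 + 404290)*(-350654 - 55566) = 326448*(-406220) = -132609706560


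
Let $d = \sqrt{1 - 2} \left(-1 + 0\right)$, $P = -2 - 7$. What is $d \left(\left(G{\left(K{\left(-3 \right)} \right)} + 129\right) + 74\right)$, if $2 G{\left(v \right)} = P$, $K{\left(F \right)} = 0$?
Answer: $- \frac{397 i}{2} \approx - 198.5 i$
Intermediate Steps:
$P = -9$
$G{\left(v \right)} = - \frac{9}{2}$ ($G{\left(v \right)} = \frac{1}{2} \left(-9\right) = - \frac{9}{2}$)
$d = - i$ ($d = \sqrt{-1} \left(-1\right) = i \left(-1\right) = - i \approx - 1.0 i$)
$d \left(\left(G{\left(K{\left(-3 \right)} \right)} + 129\right) + 74\right) = - i \left(\left(- \frac{9}{2} + 129\right) + 74\right) = - i \left(\frac{249}{2} + 74\right) = - i \frac{397}{2} = - \frac{397 i}{2}$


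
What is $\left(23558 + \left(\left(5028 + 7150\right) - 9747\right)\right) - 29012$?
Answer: $-3023$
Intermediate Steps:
$\left(23558 + \left(\left(5028 + 7150\right) - 9747\right)\right) - 29012 = \left(23558 + \left(12178 - 9747\right)\right) - 29012 = \left(23558 + 2431\right) - 29012 = 25989 - 29012 = -3023$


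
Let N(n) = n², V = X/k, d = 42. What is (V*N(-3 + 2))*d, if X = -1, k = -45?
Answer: 14/15 ≈ 0.93333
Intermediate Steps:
V = 1/45 (V = -1/(-45) = -1*(-1/45) = 1/45 ≈ 0.022222)
(V*N(-3 + 2))*d = ((-3 + 2)²/45)*42 = ((1/45)*(-1)²)*42 = ((1/45)*1)*42 = (1/45)*42 = 14/15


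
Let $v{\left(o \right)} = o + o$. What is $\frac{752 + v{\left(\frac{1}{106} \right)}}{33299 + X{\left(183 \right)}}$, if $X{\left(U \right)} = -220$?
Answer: $\frac{39857}{1753187} \approx 0.022734$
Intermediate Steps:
$v{\left(o \right)} = 2 o$
$\frac{752 + v{\left(\frac{1}{106} \right)}}{33299 + X{\left(183 \right)}} = \frac{752 + \frac{2}{106}}{33299 - 220} = \frac{752 + 2 \cdot \frac{1}{106}}{33079} = \left(752 + \frac{1}{53}\right) \frac{1}{33079} = \frac{39857}{53} \cdot \frac{1}{33079} = \frac{39857}{1753187}$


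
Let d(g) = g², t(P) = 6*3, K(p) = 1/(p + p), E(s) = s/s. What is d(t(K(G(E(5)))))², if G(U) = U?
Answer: 104976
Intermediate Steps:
E(s) = 1
K(p) = 1/(2*p)
t(P) = 18
d(t(K(G(E(5)))))² = (18²)² = 324² = 104976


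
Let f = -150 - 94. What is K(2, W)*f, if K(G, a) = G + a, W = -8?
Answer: 1464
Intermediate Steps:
f = -244
K(2, W)*f = (2 - 8)*(-244) = -6*(-244) = 1464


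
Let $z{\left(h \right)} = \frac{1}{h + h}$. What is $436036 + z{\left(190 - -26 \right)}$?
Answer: $\frac{188367553}{432} \approx 4.3604 \cdot 10^{5}$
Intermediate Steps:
$z{\left(h \right)} = \frac{1}{2 h}$
$436036 + z{\left(190 - -26 \right)} = 436036 + \frac{1}{2 \left(190 - -26\right)} = 436036 + \frac{1}{2 \left(190 + 26\right)} = 436036 + \frac{1}{2 \cdot 216} = 436036 + \frac{1}{2} \cdot \frac{1}{216} = 436036 + \frac{1}{432} = \frac{188367553}{432}$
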